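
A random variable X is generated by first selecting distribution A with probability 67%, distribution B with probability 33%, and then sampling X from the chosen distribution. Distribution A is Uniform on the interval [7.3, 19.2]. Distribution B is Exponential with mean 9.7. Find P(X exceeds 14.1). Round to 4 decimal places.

0.3643

Conditional on each component, P(X > 14.1): A: 0.428571; B: 0.233725.
By total probability, P(X > 14.1) = 0.67·0.428571 + 0.33·0.233725 = 0.364272.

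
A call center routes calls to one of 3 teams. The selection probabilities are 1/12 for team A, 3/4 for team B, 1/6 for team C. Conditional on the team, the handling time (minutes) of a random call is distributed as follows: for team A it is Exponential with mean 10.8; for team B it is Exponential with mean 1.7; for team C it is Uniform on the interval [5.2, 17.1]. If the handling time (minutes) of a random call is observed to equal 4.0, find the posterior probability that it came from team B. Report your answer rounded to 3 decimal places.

Likelihoods f(4.0 | ·): A: 0.0639332; B: 0.0559348; C: 0.
Posterior ∝ prior × likelihood. Numerator for B: 0.75·0.0559348 = 0.0419511.
Normalizing constant: 0.0833333·0.0639332 + 0.75·0.0559348 + 0.166667·0 = 0.0472788.
P(B | observation) = 0.0419511 / 0.0472788 = 0.887312.

0.887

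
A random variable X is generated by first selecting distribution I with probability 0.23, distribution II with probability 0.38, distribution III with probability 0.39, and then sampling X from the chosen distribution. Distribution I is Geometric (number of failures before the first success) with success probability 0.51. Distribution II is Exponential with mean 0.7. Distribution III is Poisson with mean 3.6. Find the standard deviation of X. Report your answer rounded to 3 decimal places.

Per component, I: μ=0.960784, E[X²]=2.807; II: μ=0.7, E[X²]=0.98; III: μ=3.6, E[X²]=16.56.
E[X] = 0.23·0.960784 + 0.38·0.7 + 0.39·3.6 = 1.89098.
E[X²] = 0.23·2.807 + 0.38·0.98 + 0.39·16.56 = 7.47641.
Var(X) = E[X²] − (E[X])² = 7.47641 − 3.57581 = 3.9006.
SD(X) = √3.9006 = 1.97499.

1.975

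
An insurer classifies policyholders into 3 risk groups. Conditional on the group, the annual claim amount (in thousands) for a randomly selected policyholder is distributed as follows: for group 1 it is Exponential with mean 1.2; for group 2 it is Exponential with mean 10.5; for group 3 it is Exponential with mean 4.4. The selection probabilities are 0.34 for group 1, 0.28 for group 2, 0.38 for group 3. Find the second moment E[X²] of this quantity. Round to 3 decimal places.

77.433

For each component E[X²] = Var + (mean)², giving 1: 2.88; 2: 220.5; 3: 38.72.
Overall E[X²] = 0.34·2.88 + 0.28·220.5 + 0.38·38.72 = 77.4328.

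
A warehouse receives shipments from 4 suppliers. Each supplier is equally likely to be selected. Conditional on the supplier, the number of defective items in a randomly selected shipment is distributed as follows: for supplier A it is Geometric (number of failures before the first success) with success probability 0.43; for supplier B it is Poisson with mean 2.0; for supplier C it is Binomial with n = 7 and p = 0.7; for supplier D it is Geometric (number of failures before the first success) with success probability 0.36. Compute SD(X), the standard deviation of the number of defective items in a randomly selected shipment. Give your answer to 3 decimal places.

2.202

Per component, A: μ=1.32558, E[X²]=4.83991; B: μ=2, E[X²]=6; C: μ=4.9, E[X²]=25.48; D: μ=1.77778, E[X²]=8.09877.
E[X] = 0.25·1.32558 + 0.25·2 + 0.25·4.9 + 0.25·1.77778 = 2.50084.
E[X²] = 0.25·4.83991 + 0.25·6 + 0.25·25.48 + 0.25·8.09877 = 11.1047.
Var(X) = E[X²] − (E[X])² = 11.1047 − 6.2542 = 4.85047.
SD(X) = √4.85047 = 2.20238.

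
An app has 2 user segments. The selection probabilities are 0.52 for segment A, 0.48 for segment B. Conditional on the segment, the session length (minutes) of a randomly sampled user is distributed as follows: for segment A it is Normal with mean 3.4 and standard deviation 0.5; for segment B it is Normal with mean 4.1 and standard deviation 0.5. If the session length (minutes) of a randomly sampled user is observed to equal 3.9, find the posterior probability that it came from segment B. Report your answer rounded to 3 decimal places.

Likelihoods f(3.9 | ·): A: 0.483941; B: 0.73654.
Posterior ∝ prior × likelihood. Numerator for B: 0.48·0.73654 = 0.353539.
Normalizing constant: 0.52·0.483941 + 0.48·0.73654 = 0.605189.
P(B | observation) = 0.353539 / 0.605189 = 0.58418.

0.584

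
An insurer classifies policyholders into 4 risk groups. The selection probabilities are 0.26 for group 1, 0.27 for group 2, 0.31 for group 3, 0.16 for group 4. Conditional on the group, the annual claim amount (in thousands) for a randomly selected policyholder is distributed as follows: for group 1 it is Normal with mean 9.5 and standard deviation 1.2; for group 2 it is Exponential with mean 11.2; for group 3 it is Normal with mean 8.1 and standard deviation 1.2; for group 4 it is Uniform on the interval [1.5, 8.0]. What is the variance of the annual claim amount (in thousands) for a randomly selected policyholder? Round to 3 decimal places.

Per component, 1: μ=9.5, E[X²]=91.69; 2: μ=11.2, E[X²]=250.88; 3: μ=8.1, E[X²]=67.05; 4: μ=4.75, E[X²]=26.0833.
E[X] = 0.26·9.5 + 0.27·11.2 + 0.31·8.1 + 0.16·4.75 = 8.765.
E[X²] = 0.26·91.69 + 0.27·250.88 + 0.31·67.05 + 0.16·26.0833 = 116.536.
Var(X) = E[X²] − (E[X])² = 116.536 − 76.8252 = 39.7106.

39.711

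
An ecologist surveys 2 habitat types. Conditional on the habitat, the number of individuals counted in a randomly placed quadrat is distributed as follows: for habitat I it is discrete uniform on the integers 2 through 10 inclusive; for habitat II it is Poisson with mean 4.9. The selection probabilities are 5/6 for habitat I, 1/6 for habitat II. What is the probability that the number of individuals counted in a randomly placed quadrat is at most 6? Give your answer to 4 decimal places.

Conditional on each habitat, P(X ≤ 6): I: 0.555556; II: 0.776655.
By total probability, P(X ≤ 6) = 0.833333·0.555556 + 0.166667·0.776655 = 0.592405.

0.5924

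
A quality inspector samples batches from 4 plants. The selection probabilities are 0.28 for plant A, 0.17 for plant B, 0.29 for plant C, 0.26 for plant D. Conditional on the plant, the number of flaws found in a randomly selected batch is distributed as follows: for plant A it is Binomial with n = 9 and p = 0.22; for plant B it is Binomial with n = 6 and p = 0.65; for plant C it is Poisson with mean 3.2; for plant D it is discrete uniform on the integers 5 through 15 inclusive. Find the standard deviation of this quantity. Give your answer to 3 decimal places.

Per component, A: μ=1.98, E[X²]=5.4648; B: μ=3.9, E[X²]=16.575; C: μ=3.2, E[X²]=13.44; D: μ=10, E[X²]=110.
E[X] = 0.28·1.98 + 0.17·3.9 + 0.29·3.2 + 0.26·10 = 4.7454.
E[X²] = 0.28·5.4648 + 0.17·16.575 + 0.29·13.44 + 0.26·110 = 36.8455.
Var(X) = E[X²] − (E[X])² = 36.8455 − 22.5188 = 14.3267.
SD(X) = √14.3267 = 3.78506.

3.785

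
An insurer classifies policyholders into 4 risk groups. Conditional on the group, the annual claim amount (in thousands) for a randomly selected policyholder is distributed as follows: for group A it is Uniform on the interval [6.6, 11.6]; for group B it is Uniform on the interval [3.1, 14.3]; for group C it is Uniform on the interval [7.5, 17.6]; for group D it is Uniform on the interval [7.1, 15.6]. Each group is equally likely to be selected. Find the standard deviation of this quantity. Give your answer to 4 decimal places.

Per component, A: μ=9.1, E[X²]=84.8933; B: μ=8.7, E[X²]=86.1433; C: μ=12.55, E[X²]=166.003; D: μ=11.35, E[X²]=134.843.
E[X] = 0.25·9.1 + 0.25·8.7 + 0.25·12.55 + 0.25·11.35 = 10.425.
E[X²] = 0.25·84.8933 + 0.25·86.1433 + 0.25·166.003 + 0.25·134.843 = 117.971.
Var(X) = E[X²] − (E[X])² = 117.971 − 108.681 = 9.29021.
SD(X) = √9.29021 = 3.04798.

3.0480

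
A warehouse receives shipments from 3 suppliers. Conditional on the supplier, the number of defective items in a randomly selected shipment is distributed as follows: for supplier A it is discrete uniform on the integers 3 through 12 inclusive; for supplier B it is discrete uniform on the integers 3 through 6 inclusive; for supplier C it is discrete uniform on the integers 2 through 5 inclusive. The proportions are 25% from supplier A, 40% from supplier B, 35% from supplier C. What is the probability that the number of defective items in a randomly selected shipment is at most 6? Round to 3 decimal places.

0.850

Conditional on each supplier, P(X ≤ 6): A: 0.4; B: 1; C: 1.
By total probability, P(X ≤ 6) = 0.25·0.4 + 0.4·1 + 0.35·1 = 0.85.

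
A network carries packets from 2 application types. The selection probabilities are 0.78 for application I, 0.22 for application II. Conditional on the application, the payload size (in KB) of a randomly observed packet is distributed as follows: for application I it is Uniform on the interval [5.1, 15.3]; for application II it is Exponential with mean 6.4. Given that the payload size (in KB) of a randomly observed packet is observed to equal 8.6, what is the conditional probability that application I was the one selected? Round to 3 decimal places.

0.895

Likelihoods f(8.6 | ·): I: 0.0980392; II: 0.0407602.
Posterior ∝ prior × likelihood. Numerator for I: 0.78·0.0980392 = 0.0764706.
Normalizing constant: 0.78·0.0980392 + 0.22·0.0407602 = 0.0854378.
P(I | observation) = 0.0764706 / 0.0854378 = 0.895044.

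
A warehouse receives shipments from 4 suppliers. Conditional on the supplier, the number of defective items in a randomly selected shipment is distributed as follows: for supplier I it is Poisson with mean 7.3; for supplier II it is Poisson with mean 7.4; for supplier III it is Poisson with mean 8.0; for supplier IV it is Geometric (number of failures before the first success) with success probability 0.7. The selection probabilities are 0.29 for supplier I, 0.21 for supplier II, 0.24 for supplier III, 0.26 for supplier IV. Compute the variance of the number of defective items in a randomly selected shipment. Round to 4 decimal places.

15.5939

Per component, I: μ=7.3, E[X²]=60.59; II: μ=7.4, E[X²]=62.16; III: μ=8, E[X²]=72; IV: μ=0.428571, E[X²]=0.795918.
E[X] = 0.29·7.3 + 0.21·7.4 + 0.24·8 + 0.26·0.428571 = 5.70243.
E[X²] = 0.29·60.59 + 0.21·62.16 + 0.24·72 + 0.26·0.795918 = 48.1116.
Var(X) = E[X²] − (E[X])² = 48.1116 − 32.5177 = 15.5939.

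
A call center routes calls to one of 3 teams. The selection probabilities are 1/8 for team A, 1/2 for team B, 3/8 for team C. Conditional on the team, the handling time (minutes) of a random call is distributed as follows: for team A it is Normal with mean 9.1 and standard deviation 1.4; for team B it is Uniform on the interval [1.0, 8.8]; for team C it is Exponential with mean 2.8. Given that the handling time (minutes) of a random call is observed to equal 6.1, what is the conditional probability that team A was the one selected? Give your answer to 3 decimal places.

Likelihoods f(6.1 | ·): A: 0.0286865; B: 0.128205; C: 0.0404297.
Posterior ∝ prior × likelihood. Numerator for A: 0.125·0.0286865 = 0.00358581.
Normalizing constant: 0.125·0.0286865 + 0.5·0.128205 + 0.375·0.0404297 = 0.0828495.
P(A | observation) = 0.00358581 / 0.0828495 = 0.043281.

0.043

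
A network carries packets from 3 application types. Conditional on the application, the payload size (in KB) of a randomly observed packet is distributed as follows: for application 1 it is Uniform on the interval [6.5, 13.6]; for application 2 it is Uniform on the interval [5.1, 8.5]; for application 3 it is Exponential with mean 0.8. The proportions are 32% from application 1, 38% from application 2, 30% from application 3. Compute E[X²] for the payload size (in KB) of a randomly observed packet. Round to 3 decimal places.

For each component E[X²] = Var + (mean)², giving 1: 105.203; 2: 47.2033; 3: 1.28.
Overall E[X²] = 0.32·105.203 + 0.38·47.2033 + 0.3·1.28 = 51.9863.

51.986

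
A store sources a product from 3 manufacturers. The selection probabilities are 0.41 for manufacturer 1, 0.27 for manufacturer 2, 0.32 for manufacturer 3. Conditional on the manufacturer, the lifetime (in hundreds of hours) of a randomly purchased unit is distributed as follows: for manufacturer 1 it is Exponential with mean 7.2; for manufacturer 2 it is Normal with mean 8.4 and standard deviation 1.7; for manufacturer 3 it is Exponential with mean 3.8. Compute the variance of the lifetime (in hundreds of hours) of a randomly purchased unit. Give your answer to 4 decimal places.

Per component, 1: μ=7.2, E[X²]=103.68; 2: μ=8.4, E[X²]=73.45; 3: μ=3.8, E[X²]=28.88.
E[X] = 0.41·7.2 + 0.27·8.4 + 0.32·3.8 = 6.436.
E[X²] = 0.41·103.68 + 0.27·73.45 + 0.32·28.88 = 71.5819.
Var(X) = E[X²] − (E[X])² = 71.5819 − 41.4221 = 30.1598.

30.1598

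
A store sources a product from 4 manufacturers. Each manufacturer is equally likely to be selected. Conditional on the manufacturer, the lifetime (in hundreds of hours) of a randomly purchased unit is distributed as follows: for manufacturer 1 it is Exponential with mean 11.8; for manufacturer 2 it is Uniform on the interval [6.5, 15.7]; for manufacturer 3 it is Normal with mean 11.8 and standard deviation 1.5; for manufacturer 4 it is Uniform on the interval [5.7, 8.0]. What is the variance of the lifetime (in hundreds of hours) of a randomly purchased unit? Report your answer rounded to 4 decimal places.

41.4990

Per component, 1: μ=11.8, E[X²]=278.48; 2: μ=11.1, E[X²]=130.263; 3: μ=11.8, E[X²]=141.49; 4: μ=6.85, E[X²]=47.3633.
E[X] = 0.25·11.8 + 0.25·11.1 + 0.25·11.8 + 0.25·6.85 = 10.3875.
E[X²] = 0.25·278.48 + 0.25·130.263 + 0.25·141.49 + 0.25·47.3633 = 149.399.
Var(X) = E[X²] − (E[X])² = 149.399 − 107.9 = 41.499.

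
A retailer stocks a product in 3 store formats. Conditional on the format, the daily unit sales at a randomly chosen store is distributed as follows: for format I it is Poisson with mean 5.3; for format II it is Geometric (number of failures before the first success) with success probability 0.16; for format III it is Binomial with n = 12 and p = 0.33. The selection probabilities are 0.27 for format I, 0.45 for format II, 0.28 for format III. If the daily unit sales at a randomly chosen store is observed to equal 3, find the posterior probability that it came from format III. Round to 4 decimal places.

0.4417

Likelihoods P(X=3 | ·): I: 0.123856; II: 0.0948326; III: 0.215099.
Posterior ∝ prior × likelihood. Numerator for III: 0.28·0.215099 = 0.0602276.
Normalizing constant: 0.27·0.123856 + 0.45·0.0948326 + 0.28·0.215099 = 0.136343.
P(III | observation) = 0.0602276 / 0.136343 = 0.441735.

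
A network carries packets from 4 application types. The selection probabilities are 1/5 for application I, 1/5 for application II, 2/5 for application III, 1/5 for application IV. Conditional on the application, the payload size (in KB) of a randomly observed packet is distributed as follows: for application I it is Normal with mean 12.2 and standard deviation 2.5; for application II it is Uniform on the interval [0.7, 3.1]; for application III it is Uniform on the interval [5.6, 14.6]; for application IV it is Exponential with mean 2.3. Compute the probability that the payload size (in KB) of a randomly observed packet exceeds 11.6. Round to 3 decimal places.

Conditional on each application, P(X > 11.6): I: 0.594835; II: 0; III: 0.333333; IV: 0.00645127.
By total probability, P(X > 11.6) = 0.2·0.594835 + 0.2·0 + 0.4·0.333333 + 0.2·0.00645127 = 0.253591.

0.254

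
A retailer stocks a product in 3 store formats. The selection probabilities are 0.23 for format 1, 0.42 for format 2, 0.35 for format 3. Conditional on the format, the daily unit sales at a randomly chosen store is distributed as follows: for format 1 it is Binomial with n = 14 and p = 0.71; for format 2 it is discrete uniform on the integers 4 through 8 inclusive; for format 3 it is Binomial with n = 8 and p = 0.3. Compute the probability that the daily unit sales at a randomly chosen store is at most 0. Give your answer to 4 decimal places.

Conditional on each format, P(X ≤ 0): 1: 2.97558e-08; 2: 0; 3: 0.057648.
By total probability, P(X ≤ 0) = 0.23·2.97558e-08 + 0.42·0 + 0.35·0.057648 = 0.0201768.

0.0202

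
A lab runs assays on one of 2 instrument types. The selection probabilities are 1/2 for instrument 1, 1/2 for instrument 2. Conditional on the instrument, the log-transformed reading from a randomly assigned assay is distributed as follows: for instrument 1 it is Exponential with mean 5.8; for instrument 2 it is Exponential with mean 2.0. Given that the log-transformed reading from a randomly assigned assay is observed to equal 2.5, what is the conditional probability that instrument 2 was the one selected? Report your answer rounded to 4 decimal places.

Likelihoods f(2.5 | ·): 1: 0.112041; 2: 0.143252.
Posterior ∝ prior × likelihood. Numerator for 2: 0.5·0.143252 = 0.0716262.
Normalizing constant: 0.5·0.112041 + 0.5·0.143252 = 0.127647.
P(2 | observation) = 0.0716262 / 0.127647 = 0.561129.

0.5611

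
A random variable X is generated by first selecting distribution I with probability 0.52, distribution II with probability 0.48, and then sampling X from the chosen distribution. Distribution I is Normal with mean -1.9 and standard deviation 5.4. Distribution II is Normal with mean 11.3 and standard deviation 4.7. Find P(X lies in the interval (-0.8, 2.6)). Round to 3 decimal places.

0.126

Conditional on each component, P(-0.8 < X < 2.6): I: 0.216964; II: 0.0270605.
By total probability, P(-0.8 < X < 2.6) = 0.52·0.216964 + 0.48·0.0270605 = 0.12581.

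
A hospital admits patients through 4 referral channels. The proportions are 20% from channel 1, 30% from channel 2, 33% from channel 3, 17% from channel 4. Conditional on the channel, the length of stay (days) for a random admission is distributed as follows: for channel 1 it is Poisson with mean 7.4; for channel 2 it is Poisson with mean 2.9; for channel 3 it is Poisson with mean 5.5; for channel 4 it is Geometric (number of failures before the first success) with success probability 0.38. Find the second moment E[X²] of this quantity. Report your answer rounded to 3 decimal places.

28.805

For each component E[X²] = Var + (mean)², giving 1: 62.16; 2: 11.31; 3: 35.75; 4: 6.95568.
Overall E[X²] = 0.2·62.16 + 0.3·11.31 + 0.33·35.75 + 0.17·6.95568 = 28.805.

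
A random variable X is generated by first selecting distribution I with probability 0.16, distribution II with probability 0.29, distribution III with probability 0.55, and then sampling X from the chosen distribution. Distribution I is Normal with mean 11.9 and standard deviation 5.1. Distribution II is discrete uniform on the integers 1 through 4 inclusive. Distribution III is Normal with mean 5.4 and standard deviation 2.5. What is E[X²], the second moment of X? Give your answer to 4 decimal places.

For each component E[X²] = Var + (mean)², giving I: 167.62; II: 7.5; III: 35.41.
Overall E[X²] = 0.16·167.62 + 0.29·7.5 + 0.55·35.41 = 48.4697.

48.4697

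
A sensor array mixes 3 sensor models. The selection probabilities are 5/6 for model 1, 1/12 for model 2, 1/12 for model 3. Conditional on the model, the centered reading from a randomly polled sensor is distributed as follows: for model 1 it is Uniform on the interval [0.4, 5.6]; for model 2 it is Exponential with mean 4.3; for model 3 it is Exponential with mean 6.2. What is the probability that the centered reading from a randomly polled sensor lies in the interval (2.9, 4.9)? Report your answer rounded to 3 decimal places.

Conditional on each model, P(2.9 < X < 4.9): 1: 0.384615; 2: 0.189485; 3: 0.172717.
By total probability, P(2.9 < X < 4.9) = 0.833333·0.384615 + 0.0833333·0.189485 + 0.0833333·0.172717 = 0.350696.

0.351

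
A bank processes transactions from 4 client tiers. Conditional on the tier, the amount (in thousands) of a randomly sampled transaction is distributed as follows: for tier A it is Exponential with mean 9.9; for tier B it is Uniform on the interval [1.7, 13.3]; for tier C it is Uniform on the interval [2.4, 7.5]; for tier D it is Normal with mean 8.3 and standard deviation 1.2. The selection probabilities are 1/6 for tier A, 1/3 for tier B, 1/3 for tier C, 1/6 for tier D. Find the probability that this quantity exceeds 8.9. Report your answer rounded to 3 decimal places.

0.246

Conditional on each tier, P(X > 8.9): A: 0.406981; B: 0.37931; C: 0; D: 0.308538.
By total probability, P(X > 8.9) = 0.166667·0.406981 + 0.333333·0.37931 + 0.333333·0 + 0.166667·0.308538 = 0.24569.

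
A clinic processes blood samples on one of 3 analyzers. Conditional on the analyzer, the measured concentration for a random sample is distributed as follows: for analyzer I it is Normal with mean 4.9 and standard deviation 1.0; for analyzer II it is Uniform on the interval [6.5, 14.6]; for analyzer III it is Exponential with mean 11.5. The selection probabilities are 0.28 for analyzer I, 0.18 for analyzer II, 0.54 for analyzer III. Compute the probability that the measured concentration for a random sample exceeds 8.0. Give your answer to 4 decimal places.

Conditional on each analyzer, P(X > 8.0): I: 0.000967603; II: 0.814815; III: 0.498749.
By total probability, P(X > 8.0) = 0.28·0.000967603 + 0.18·0.814815 + 0.54·0.498749 = 0.416262.

0.4163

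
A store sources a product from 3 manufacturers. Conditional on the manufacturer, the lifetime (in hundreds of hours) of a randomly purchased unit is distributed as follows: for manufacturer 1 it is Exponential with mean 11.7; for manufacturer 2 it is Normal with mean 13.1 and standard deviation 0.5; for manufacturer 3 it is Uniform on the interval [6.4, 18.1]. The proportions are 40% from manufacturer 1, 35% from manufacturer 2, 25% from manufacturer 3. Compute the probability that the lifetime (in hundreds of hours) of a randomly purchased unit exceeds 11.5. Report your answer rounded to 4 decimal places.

Conditional on each manufacturer, P(X > 11.5): 1: 0.374222; 2: 0.999313; 3: 0.564103.
By total probability, P(X > 11.5) = 0.4·0.374222 + 0.35·0.999313 + 0.25·0.564103 = 0.640474.

0.6405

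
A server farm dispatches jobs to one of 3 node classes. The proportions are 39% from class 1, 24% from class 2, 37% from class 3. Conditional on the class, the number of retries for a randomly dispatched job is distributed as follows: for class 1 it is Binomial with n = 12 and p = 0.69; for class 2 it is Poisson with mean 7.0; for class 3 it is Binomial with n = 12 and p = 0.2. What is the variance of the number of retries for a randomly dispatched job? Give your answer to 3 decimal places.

Per component, 1: μ=8.28, E[X²]=71.1252; 2: μ=7, E[X²]=56; 3: μ=2.4, E[X²]=7.68.
E[X] = 0.39·8.28 + 0.24·7 + 0.37·2.4 = 5.7972.
E[X²] = 0.39·71.1252 + 0.24·56 + 0.37·7.68 = 44.0204.
Var(X) = E[X²] − (E[X])² = 44.0204 − 33.6075 = 10.4129.

10.413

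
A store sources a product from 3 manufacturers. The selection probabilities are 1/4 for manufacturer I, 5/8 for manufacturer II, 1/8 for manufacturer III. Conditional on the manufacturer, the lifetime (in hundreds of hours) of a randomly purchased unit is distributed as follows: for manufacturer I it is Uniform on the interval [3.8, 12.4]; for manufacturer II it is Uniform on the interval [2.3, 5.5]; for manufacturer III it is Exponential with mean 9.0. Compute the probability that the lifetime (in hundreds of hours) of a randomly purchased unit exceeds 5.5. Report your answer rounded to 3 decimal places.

Conditional on each manufacturer, P(X > 5.5): I: 0.802326; II: 0; III: 0.542747.
By total probability, P(X > 5.5) = 0.25·0.802326 + 0.625·0 + 0.125·0.542747 = 0.268425.

0.268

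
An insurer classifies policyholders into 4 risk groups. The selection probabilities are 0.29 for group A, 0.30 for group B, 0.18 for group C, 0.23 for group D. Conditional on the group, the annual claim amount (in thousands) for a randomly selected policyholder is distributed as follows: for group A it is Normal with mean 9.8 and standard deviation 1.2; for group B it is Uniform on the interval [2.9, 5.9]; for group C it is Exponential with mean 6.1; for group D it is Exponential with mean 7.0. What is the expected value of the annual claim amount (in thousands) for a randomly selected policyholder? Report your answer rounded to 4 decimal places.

6.8700

Component means — A: 9.8; B: 4.4; C: 6.1; D: 7.
E[X] = 0.29·9.8 + 0.3·4.4 + 0.18·6.1 + 0.23·7 = 6.87.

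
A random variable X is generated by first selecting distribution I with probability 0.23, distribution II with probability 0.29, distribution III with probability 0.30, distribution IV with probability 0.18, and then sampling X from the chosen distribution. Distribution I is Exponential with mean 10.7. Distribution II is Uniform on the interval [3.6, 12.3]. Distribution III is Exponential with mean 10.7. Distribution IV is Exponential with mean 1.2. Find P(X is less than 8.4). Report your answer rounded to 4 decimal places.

0.6281

Conditional on each component, P(X < 8.4): I: 0.543902; II: 0.551724; III: 0.543902; IV: 0.999088.
By total probability, P(X < 8.4) = 0.23·0.543902 + 0.29·0.551724 + 0.3·0.543902 + 0.18·0.999088 = 0.628104.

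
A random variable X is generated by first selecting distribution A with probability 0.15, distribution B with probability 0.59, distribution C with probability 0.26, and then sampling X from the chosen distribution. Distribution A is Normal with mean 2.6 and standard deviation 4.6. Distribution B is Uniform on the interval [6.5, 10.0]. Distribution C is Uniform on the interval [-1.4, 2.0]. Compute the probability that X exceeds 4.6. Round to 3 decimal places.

Conditional on each component, P(X > 4.6): A: 0.33186; B: 1; C: 0.
By total probability, P(X > 4.6) = 0.15·0.33186 + 0.59·1 + 0.26·0 = 0.639779.

0.640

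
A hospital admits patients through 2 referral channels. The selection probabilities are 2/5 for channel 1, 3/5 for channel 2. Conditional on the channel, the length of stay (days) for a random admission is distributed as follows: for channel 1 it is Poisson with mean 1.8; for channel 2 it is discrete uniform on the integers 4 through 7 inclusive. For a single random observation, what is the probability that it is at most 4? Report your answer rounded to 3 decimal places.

0.535

Conditional on each channel, P(X ≤ 4): 1: 0.963593; 2: 0.25.
By total probability, P(X ≤ 4) = 0.4·0.963593 + 0.6·0.25 = 0.535437.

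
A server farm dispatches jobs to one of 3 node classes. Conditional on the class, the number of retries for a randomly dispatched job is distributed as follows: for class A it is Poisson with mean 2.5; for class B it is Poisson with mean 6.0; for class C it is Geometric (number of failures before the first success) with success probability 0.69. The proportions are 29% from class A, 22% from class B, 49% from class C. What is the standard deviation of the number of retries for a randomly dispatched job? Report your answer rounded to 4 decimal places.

2.6579

Per component, A: μ=2.5, E[X²]=8.75; B: μ=6, E[X²]=42; C: μ=0.449275, E[X²]=0.852972.
E[X] = 0.29·2.5 + 0.22·6 + 0.49·0.449275 = 2.26514.
E[X²] = 0.29·8.75 + 0.22·42 + 0.49·0.852972 = 12.1955.
Var(X) = E[X²] − (E[X])² = 12.1955 − 5.13088 = 7.06457.
SD(X) = √7.06457 = 2.65793.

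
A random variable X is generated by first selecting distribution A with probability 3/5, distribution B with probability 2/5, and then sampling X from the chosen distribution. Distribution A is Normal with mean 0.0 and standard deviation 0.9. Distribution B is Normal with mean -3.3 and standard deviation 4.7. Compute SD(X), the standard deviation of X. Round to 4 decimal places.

Per component, A: μ=0, E[X²]=0.81; B: μ=-3.3, E[X²]=32.98.
E[X] = 0.6·0 + 0.4·-3.3 = -1.32.
E[X²] = 0.6·0.81 + 0.4·32.98 = 13.678.
Var(X) = E[X²] − (E[X])² = 13.678 − 1.7424 = 11.9356.
SD(X) = √11.9356 = 3.45479.

3.4548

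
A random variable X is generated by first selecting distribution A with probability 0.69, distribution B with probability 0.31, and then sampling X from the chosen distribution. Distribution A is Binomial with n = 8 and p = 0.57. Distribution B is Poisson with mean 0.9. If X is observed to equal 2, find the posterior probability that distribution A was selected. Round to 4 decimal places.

0.4374

Likelihoods P(X=2 | ·): A: 0.0575067; B: 0.164661.
Posterior ∝ prior × likelihood. Numerator for A: 0.69·0.0575067 = 0.0396796.
Normalizing constant: 0.69·0.0575067 + 0.31·0.164661 = 0.0907244.
P(A | observation) = 0.0396796 / 0.0907244 = 0.437364.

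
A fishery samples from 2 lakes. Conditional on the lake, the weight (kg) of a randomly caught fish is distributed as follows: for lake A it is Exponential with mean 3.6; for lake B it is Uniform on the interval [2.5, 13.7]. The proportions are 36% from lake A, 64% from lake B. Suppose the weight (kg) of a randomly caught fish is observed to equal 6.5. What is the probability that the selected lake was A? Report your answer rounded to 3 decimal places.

Likelihoods f(6.5 | ·): A: 0.045662; B: 0.0892857.
Posterior ∝ prior × likelihood. Numerator for A: 0.36·0.045662 = 0.0164383.
Normalizing constant: 0.36·0.045662 + 0.64·0.0892857 = 0.0735812.
P(A | observation) = 0.0164383 / 0.0735812 = 0.223404.

0.223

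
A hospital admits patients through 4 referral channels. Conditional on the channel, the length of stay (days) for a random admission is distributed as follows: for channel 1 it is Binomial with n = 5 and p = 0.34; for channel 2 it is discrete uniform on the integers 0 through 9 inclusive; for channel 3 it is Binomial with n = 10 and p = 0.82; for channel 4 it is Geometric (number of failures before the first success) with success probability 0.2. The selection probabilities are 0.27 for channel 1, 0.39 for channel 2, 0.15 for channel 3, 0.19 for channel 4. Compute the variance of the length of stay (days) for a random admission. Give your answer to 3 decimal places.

11.672

Per component, 1: μ=1.7, E[X²]=4.012; 2: μ=4.5, E[X²]=28.5; 3: μ=8.2, E[X²]=68.716; 4: μ=4, E[X²]=36.
E[X] = 0.27·1.7 + 0.39·4.5 + 0.15·8.2 + 0.19·4 = 4.204.
E[X²] = 0.27·4.012 + 0.39·28.5 + 0.15·68.716 + 0.19·36 = 29.3456.
Var(X) = E[X²] − (E[X])² = 29.3456 − 17.6736 = 11.672.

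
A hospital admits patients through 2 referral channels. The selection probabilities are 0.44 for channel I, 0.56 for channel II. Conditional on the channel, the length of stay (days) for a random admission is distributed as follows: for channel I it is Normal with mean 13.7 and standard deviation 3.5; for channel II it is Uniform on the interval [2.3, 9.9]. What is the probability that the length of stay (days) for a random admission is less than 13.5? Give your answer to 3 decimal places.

Conditional on each channel, P(X < 13.5): I: 0.477216; II: 1.
By total probability, P(X < 13.5) = 0.44·0.477216 + 0.56·1 = 0.769975.

0.770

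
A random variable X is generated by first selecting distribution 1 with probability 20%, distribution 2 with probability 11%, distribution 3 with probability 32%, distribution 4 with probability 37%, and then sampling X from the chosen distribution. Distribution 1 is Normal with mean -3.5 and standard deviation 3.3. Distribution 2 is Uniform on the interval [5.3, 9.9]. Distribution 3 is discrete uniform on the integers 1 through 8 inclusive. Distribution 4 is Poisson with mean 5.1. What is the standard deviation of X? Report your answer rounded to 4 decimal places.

Per component, 1: μ=-3.5, E[X²]=23.14; 2: μ=7.6, E[X²]=59.5233; 3: μ=4.5, E[X²]=25.5; 4: μ=5.1, E[X²]=31.11.
E[X] = 0.2·-3.5 + 0.11·7.6 + 0.32·4.5 + 0.37·5.1 = 3.463.
E[X²] = 0.2·23.14 + 0.11·59.5233 + 0.32·25.5 + 0.37·31.11 = 30.8463.
Var(X) = E[X²] − (E[X])² = 30.8463 − 11.9924 = 18.8539.
SD(X) = √18.8539 = 4.34211.

4.3421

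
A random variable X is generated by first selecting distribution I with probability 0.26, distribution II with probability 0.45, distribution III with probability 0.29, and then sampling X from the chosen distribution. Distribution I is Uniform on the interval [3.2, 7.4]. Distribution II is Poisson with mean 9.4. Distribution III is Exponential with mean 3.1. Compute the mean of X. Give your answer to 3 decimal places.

Component means — I: 5.3; II: 9.4; III: 3.1.
E[X] = 0.26·5.3 + 0.45·9.4 + 0.29·3.1 = 6.507.

6.507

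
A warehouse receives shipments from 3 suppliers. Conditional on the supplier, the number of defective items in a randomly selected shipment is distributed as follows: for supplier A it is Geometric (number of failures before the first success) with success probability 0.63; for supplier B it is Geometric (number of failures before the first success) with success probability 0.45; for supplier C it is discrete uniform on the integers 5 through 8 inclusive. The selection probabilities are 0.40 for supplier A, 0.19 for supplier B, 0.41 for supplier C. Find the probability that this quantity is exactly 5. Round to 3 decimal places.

0.109

Conditional on each supplier, P(X = 5): A: 0.00436867; B: 0.0226478; C: 0.25.
By total probability, P(X = 5) = 0.4·0.00436867 + 0.19·0.0226478 + 0.41·0.25 = 0.108551.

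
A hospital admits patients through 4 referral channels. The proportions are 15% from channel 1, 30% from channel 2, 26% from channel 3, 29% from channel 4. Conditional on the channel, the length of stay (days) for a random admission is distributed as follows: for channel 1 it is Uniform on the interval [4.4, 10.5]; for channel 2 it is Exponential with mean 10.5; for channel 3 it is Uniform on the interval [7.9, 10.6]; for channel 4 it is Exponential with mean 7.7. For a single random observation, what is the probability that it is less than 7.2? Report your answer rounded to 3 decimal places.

Conditional on each channel, P(X < 7.2): 1: 0.459016; 2: 0.49627; 3: 0; 4: 0.60744.
By total probability, P(X < 7.2) = 0.15·0.459016 + 0.3·0.49627 + 0.26·0 + 0.29·0.60744 = 0.393891.

0.394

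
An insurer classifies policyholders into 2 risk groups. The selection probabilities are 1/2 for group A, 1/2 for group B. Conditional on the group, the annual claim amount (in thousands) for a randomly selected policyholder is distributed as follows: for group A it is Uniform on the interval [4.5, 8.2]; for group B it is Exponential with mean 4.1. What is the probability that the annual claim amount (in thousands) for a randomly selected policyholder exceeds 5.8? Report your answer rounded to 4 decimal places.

Conditional on each group, P(X > 5.8): A: 0.648649; B: 0.243015.
By total probability, P(X > 5.8) = 0.5·0.648649 + 0.5·0.243015 = 0.445832.

0.4458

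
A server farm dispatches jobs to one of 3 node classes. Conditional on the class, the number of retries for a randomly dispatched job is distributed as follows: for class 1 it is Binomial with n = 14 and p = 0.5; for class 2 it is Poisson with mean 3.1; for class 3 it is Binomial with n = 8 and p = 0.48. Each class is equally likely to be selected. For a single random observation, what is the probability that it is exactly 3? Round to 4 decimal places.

Conditional on each class, P(X = 3): 1: 0.0222168; 2: 0.223677; 3: 0.235466.
By total probability, P(X = 3) = 0.333333·0.0222168 + 0.333333·0.223677 + 0.333333·0.235466 = 0.160453.

0.1605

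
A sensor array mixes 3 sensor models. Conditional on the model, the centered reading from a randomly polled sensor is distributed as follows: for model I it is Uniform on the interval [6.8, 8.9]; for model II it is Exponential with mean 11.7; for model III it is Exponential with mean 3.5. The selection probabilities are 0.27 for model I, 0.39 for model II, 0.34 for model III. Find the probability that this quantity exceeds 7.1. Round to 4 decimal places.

0.4887

Conditional on each model, P(X > 7.1): I: 0.857143; II: 0.545072; III: 0.131523.
By total probability, P(X > 7.1) = 0.27·0.857143 + 0.39·0.545072 + 0.34·0.131523 = 0.488725.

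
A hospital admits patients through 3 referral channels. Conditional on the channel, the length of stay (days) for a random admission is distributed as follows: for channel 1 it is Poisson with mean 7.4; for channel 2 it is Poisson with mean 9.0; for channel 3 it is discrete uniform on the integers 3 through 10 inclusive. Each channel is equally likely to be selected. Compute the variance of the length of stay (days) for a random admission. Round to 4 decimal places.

8.2856

Per component, 1: μ=7.4, E[X²]=62.16; 2: μ=9, E[X²]=90; 3: μ=6.5, E[X²]=47.5.
E[X] = 0.333333·7.4 + 0.333333·9 + 0.333333·6.5 = 7.63333.
E[X²] = 0.333333·62.16 + 0.333333·90 + 0.333333·47.5 = 66.5533.
Var(X) = E[X²] − (E[X])² = 66.5533 − 58.2678 = 8.28556.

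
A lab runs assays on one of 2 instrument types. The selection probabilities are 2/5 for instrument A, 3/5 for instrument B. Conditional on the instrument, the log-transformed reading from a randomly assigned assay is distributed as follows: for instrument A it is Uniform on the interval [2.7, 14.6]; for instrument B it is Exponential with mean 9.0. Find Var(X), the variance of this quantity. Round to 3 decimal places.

Per component, A: μ=8.65, E[X²]=86.6233; B: μ=9, E[X²]=162.
E[X] = 0.4·8.65 + 0.6·9 = 8.86.
E[X²] = 0.4·86.6233 + 0.6·162 = 131.849.
Var(X) = E[X²] − (E[X])² = 131.849 − 78.4996 = 53.3497.

53.350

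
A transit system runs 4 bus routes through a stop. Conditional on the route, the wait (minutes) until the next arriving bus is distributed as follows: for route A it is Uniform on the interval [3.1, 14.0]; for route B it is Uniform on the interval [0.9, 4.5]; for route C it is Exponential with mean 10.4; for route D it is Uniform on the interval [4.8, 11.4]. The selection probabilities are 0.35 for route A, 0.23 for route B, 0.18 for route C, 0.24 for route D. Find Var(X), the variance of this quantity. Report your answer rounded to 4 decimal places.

31.3340

Per component, A: μ=8.55, E[X²]=83.0033; B: μ=2.7, E[X²]=8.37; C: μ=10.4, E[X²]=216.32; D: μ=8.1, E[X²]=69.24.
E[X] = 0.35·8.55 + 0.23·2.7 + 0.18·10.4 + 0.24·8.1 = 7.4295.
E[X²] = 0.35·83.0033 + 0.23·8.37 + 0.18·216.32 + 0.24·69.24 = 86.5315.
Var(X) = E[X²] − (E[X])² = 86.5315 − 55.1975 = 31.334.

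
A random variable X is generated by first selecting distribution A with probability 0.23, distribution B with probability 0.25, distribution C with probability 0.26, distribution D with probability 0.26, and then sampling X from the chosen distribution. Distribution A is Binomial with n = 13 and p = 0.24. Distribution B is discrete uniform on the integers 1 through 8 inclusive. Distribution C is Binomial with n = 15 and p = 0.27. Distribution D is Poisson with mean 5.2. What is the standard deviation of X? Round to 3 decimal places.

Per component, A: μ=3.12, E[X²]=12.1056; B: μ=4.5, E[X²]=25.5; C: μ=4.05, E[X²]=19.359; D: μ=5.2, E[X²]=32.24.
E[X] = 0.23·3.12 + 0.25·4.5 + 0.26·4.05 + 0.26·5.2 = 4.2476.
E[X²] = 0.23·12.1056 + 0.25·25.5 + 0.26·19.359 + 0.26·32.24 = 22.575.
Var(X) = E[X²] − (E[X])² = 22.575 − 18.0421 = 4.53292.
SD(X) = √4.53292 = 2.12907.

2.129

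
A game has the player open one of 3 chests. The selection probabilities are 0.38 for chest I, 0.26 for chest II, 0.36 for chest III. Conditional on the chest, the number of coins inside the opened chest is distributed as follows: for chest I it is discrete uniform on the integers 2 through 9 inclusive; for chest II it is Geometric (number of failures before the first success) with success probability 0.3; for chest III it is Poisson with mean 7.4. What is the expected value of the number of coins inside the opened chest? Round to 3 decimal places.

Component means — I: 5.5; II: 2.33333; III: 7.4.
E[X] = 0.38·5.5 + 0.26·2.33333 + 0.36·7.4 = 5.36067.

5.361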